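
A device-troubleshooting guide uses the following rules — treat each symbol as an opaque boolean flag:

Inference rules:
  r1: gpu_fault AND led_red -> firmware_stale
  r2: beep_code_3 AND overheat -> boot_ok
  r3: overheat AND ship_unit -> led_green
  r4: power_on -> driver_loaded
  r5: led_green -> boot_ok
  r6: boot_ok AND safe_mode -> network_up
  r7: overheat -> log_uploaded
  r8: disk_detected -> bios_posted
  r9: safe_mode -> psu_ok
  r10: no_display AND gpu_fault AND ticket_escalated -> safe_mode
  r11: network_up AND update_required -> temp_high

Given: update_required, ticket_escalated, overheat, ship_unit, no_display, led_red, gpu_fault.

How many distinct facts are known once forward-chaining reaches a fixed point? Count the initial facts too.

15

Round 1 — r1, r3, r7, r10, derive firmware_stale, led_green, log_uploaded, safe_mode.
Round 2 — r5, r9, derive boot_ok, psu_ok.
Round 3 — r6, derive network_up.
Round 4 — r11, derive temp_high.
Closure: {boot_ok, firmware_stale, gpu_fault, led_green, led_red, log_uploaded, network_up, no_display, overheat, psu_ok, safe_mode, ship_unit, temp_high, ticket_escalated, update_required} — 15 facts.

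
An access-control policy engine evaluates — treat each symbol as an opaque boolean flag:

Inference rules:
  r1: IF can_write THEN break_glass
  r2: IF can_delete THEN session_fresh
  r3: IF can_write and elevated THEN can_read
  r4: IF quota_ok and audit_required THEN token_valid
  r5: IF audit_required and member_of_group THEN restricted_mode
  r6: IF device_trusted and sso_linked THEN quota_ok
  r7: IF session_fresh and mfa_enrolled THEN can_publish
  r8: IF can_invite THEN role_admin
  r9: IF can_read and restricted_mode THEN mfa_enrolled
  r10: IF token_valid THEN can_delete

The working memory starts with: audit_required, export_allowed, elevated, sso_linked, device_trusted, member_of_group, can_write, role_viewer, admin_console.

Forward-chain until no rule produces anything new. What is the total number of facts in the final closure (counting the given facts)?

Round 1 fires r1, r3, r5, r6, giving break_glass, can_read, restricted_mode, quota_ok.
Round 2 fires r4, r9, giving token_valid, mfa_enrolled.
Round 3 fires r10, giving can_delete.
Round 4 fires r2, giving session_fresh.
Round 5 fires r7, giving can_publish.
Closure: {admin_console, audit_required, break_glass, can_delete, can_publish, can_read, can_write, device_trusted, elevated, export_allowed, member_of_group, mfa_enrolled, quota_ok, restricted_mode, role_viewer, session_fresh, sso_linked, token_valid} — 18 facts.

18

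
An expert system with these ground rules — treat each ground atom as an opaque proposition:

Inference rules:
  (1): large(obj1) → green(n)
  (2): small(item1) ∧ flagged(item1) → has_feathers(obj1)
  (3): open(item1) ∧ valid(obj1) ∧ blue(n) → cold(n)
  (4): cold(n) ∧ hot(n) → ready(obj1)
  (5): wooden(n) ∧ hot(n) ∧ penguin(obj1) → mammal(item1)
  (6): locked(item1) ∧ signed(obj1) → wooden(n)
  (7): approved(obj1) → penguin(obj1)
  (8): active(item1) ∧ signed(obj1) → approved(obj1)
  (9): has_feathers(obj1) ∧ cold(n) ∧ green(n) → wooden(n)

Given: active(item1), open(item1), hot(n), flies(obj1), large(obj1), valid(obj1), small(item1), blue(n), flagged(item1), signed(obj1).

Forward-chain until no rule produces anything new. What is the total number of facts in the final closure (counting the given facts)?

Round 1: (1) [large(obj1) → green(n)]; (2) [small(item1) ∧ flagged(item1) → has_feathers(obj1)]; (3) [open(item1) ∧ valid(obj1) ∧ blue(n) → cold(n)]; (8) [active(item1) ∧ signed(obj1) → approved(obj1)]. Adds green(n), has_feathers(obj1), cold(n), approved(obj1).
Round 2: (4) [cold(n) ∧ hot(n) → ready(obj1)]; (7) [approved(obj1) → penguin(obj1)]; (9) [has_feathers(obj1) ∧ cold(n) ∧ green(n) → wooden(n)]. Adds ready(obj1), penguin(obj1), wooden(n).
Round 3: (5) [wooden(n) ∧ hot(n) ∧ penguin(obj1) → mammal(item1)]. Adds mammal(item1).
Closure: {active(item1), approved(obj1), blue(n), cold(n), flagged(item1), flies(obj1), green(n), has_feathers(obj1), hot(n), large(obj1), mammal(item1), open(item1), penguin(obj1), ready(obj1), signed(obj1), small(item1), valid(obj1), wooden(n)} — 18 facts.

18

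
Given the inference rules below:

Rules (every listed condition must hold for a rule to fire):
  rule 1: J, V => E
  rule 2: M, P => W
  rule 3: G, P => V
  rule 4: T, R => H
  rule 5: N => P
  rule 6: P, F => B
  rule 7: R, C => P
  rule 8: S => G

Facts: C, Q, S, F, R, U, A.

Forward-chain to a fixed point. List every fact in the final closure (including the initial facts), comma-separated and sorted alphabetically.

A, B, C, F, G, P, Q, R, S, U, V

Round 1 fires rule 7, rule 8, giving P, G.
Round 2 fires rule 3, rule 6, giving V, B.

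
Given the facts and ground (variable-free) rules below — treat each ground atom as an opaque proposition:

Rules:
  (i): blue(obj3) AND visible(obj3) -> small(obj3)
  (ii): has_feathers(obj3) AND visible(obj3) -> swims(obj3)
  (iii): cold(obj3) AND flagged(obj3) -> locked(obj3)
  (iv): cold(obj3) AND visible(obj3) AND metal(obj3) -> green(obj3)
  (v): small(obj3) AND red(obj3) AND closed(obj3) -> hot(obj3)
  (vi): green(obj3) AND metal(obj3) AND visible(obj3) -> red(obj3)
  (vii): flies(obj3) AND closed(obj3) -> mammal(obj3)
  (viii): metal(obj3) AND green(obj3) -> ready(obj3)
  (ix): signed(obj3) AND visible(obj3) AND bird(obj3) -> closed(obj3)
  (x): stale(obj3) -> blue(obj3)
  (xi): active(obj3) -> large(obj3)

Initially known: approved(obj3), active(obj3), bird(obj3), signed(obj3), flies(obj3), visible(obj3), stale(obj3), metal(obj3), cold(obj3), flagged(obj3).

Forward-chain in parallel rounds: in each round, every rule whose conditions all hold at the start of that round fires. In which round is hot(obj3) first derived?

3

[1] (iii) [cold(obj3) AND flagged(obj3) -> locked(obj3)]; (iv) [cold(obj3) AND visible(obj3) AND metal(obj3) -> green(obj3)]; (ix) [signed(obj3) AND visible(obj3) AND bird(obj3) -> closed(obj3)]; (x) [stale(obj3) -> blue(obj3)]; (xi) [active(obj3) -> large(obj3)]. ⇒ new: locked(obj3), green(obj3), closed(obj3), blue(obj3), large(obj3).
[2] (i) [blue(obj3) AND visible(obj3) -> small(obj3)]; (vi) [green(obj3) AND metal(obj3) AND visible(obj3) -> red(obj3)]; (vii) [flies(obj3) AND closed(obj3) -> mammal(obj3)]; (viii) [metal(obj3) AND green(obj3) -> ready(obj3)]. ⇒ new: small(obj3), red(obj3), mammal(obj3), ready(obj3).
[3] (v) [small(obj3) AND red(obj3) AND closed(obj3) -> hot(obj3)]. ⇒ new: hot(obj3).
hot(obj3) first appears in round 3.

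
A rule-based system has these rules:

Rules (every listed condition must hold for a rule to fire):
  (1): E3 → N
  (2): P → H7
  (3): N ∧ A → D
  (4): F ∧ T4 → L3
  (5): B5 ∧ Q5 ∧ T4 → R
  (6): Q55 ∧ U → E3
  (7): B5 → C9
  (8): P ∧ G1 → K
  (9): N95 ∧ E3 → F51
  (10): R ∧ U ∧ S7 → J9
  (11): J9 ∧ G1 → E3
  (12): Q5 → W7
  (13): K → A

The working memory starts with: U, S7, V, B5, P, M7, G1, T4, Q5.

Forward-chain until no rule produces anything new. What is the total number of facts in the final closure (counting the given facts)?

19

Round 1 fires (2), (5), (7), (8), (12), giving H7, R, C9, K, W7.
Round 2 fires (10), (13), giving J9, A.
Round 3 fires (11), giving E3.
Round 4 fires (1), giving N.
Round 5 fires (3), giving D.
Closure: {A, B5, C9, D, E3, G1, H7, J9, K, M7, N, P, Q5, R, S7, T4, U, V, W7} — 19 facts.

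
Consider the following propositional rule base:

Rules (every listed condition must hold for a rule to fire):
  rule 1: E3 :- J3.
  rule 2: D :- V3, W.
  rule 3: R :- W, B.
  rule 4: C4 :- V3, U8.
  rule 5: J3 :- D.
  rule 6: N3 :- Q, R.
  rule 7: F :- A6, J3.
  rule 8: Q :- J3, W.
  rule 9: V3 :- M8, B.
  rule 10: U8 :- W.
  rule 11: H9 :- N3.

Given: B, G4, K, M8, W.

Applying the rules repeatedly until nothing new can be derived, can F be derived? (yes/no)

no

[1] rule 3 [R :- W, B.]; rule 9 [V3 :- M8, B.]; rule 10 [U8 :- W.]. ⇒ new: R, V3, U8.
[2] rule 2 [D :- V3, W.]; rule 4 [C4 :- V3, U8.]. ⇒ new: D, C4.
[3] rule 5 [J3 :- D.]. ⇒ new: J3.
[4] rule 1 [E3 :- J3.]; rule 8 [Q :- J3, W.]. ⇒ new: E3, Q.
[5] rule 6 [N3 :- Q, R.]. ⇒ new: N3.
[6] rule 11 [H9 :- N3.]. ⇒ new: H9.
Fixed point reached. F is concluded only by rule 7; rule 7 needs A6 (never derived).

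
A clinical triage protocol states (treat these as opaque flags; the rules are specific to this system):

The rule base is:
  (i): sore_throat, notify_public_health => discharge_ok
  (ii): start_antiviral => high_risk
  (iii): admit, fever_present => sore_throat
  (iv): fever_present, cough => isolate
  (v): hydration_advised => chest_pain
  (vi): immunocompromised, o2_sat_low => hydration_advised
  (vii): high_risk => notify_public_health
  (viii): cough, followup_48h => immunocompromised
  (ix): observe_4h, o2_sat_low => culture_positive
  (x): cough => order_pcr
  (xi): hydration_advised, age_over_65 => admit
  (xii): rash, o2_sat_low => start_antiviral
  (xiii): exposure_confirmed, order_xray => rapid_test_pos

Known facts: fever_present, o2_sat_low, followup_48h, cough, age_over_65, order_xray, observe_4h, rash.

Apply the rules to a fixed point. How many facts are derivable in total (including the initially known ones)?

Round 1 — (iv), (viii), (ix), (x), (xii), derive isolate, immunocompromised, culture_positive, order_pcr, start_antiviral.
Round 2 — (ii), (vi), derive high_risk, hydration_advised.
Round 3 — (v), (vii), (xi), derive chest_pain, notify_public_health, admit.
Round 4 — (iii), derive sore_throat.
Round 5 — (i), derive discharge_ok.
Closure: {admit, age_over_65, chest_pain, cough, culture_positive, discharge_ok, fever_present, followup_48h, high_risk, hydration_advised, immunocompromised, isolate, notify_public_health, o2_sat_low, observe_4h, order_pcr, order_xray, rash, sore_throat, start_antiviral} — 20 facts.

20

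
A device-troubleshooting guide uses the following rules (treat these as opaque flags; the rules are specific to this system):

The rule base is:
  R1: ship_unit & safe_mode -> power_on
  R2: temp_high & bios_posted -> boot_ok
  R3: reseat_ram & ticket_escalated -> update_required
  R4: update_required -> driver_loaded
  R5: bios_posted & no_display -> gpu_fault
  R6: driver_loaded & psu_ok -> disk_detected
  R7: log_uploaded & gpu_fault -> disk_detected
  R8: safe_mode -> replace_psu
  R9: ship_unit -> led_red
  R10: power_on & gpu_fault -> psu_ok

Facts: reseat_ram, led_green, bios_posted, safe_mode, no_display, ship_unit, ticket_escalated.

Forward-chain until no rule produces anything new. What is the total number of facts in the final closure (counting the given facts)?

15

[1] R1 [ship_unit & safe_mode -> power_on]; R3 [reseat_ram & ticket_escalated -> update_required]; R5 [bios_posted & no_display -> gpu_fault]; R8 [safe_mode -> replace_psu]; R9 [ship_unit -> led_red]. ⇒ new: power_on, update_required, gpu_fault, replace_psu, led_red.
[2] R4 [update_required -> driver_loaded]; R10 [power_on & gpu_fault -> psu_ok]. ⇒ new: driver_loaded, psu_ok.
[3] R6 [driver_loaded & psu_ok -> disk_detected]. ⇒ new: disk_detected.
Closure: {bios_posted, disk_detected, driver_loaded, gpu_fault, led_green, led_red, no_display, power_on, psu_ok, replace_psu, reseat_ram, safe_mode, ship_unit, ticket_escalated, update_required} — 15 facts.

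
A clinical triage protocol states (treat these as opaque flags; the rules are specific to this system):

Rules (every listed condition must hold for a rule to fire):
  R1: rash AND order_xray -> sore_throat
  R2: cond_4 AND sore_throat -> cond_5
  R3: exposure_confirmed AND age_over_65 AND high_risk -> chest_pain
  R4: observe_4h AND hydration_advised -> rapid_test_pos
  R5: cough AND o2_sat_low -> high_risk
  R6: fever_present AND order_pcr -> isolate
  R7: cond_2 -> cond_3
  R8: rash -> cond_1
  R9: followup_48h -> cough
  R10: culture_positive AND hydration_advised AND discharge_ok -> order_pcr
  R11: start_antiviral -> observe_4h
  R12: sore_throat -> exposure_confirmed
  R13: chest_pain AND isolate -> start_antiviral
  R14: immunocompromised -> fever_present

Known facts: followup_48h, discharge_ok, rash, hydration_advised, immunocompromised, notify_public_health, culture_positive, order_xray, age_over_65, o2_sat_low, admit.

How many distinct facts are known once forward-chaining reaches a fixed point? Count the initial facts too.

Round 1: R1 [rash AND order_xray -> sore_throat]; R8 [rash -> cond_1]; R9 [followup_48h -> cough]; R10 [culture_positive AND hydration_advised AND discharge_ok -> order_pcr]; R14 [immunocompromised -> fever_present]. Adds sore_throat, cond_1, cough, order_pcr, fever_present.
Round 2: R5 [cough AND o2_sat_low -> high_risk]; R6 [fever_present AND order_pcr -> isolate]; R12 [sore_throat -> exposure_confirmed]. Adds high_risk, isolate, exposure_confirmed.
Round 3: R3 [exposure_confirmed AND age_over_65 AND high_risk -> chest_pain]. Adds chest_pain.
Round 4: R13 [chest_pain AND isolate -> start_antiviral]. Adds start_antiviral.
Round 5: R11 [start_antiviral -> observe_4h]. Adds observe_4h.
Round 6: R4 [observe_4h AND hydration_advised -> rapid_test_pos]. Adds rapid_test_pos.
Closure: {admit, age_over_65, chest_pain, cond_1, cough, culture_positive, discharge_ok, exposure_confirmed, fever_present, followup_48h, high_risk, hydration_advised, immunocompromised, isolate, notify_public_health, o2_sat_low, observe_4h, order_pcr, order_xray, rapid_test_pos, rash, sore_throat, start_antiviral} — 23 facts.

23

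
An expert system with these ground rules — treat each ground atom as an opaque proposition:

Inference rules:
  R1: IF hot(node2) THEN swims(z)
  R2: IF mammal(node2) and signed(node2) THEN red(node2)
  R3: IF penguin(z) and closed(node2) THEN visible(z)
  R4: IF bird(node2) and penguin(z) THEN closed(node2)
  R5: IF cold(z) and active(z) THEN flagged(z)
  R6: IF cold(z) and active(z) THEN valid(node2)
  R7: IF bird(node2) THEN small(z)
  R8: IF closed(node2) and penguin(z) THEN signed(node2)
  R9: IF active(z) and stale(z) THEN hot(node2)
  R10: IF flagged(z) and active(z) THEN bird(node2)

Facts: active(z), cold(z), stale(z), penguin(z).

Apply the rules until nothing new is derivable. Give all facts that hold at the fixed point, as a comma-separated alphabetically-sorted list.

Round 1 fires R5, R6, R9, giving flagged(z), valid(node2), hot(node2).
Round 2 fires R1, R10, giving swims(z), bird(node2).
Round 3 fires R4, R7, giving closed(node2), small(z).
Round 4 fires R3, R8, giving visible(z), signed(node2).

active(z), bird(node2), closed(node2), cold(z), flagged(z), hot(node2), penguin(z), signed(node2), small(z), stale(z), swims(z), valid(node2), visible(z)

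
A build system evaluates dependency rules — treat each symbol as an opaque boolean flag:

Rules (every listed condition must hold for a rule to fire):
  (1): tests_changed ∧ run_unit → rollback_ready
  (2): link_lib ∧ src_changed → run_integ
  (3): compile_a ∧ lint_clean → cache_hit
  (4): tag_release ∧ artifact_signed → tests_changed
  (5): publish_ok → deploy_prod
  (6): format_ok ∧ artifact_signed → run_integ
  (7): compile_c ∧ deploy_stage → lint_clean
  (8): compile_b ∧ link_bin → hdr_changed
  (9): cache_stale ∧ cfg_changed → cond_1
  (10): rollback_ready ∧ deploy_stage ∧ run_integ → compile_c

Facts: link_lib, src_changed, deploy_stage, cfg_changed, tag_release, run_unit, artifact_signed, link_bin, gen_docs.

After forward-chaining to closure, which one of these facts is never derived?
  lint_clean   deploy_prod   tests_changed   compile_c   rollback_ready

deploy_prod

Round 1: (2) [link_lib ∧ src_changed → run_integ]; (4) [tag_release ∧ artifact_signed → tests_changed]. New: run_integ, tests_changed.
Round 2: (1) [tests_changed ∧ run_unit → rollback_ready]. New: rollback_ready.
Round 3: (10) [rollback_ready ∧ deploy_stage ∧ run_integ → compile_c]. New: compile_c.
Round 4: (7) [compile_c ∧ deploy_stage → lint_clean]. New: lint_clean.
Derived: lint_clean (round 4), tests_changed (round 1), compile_c (round 3), rollback_ready (round 2). deploy_prod never appears in any round.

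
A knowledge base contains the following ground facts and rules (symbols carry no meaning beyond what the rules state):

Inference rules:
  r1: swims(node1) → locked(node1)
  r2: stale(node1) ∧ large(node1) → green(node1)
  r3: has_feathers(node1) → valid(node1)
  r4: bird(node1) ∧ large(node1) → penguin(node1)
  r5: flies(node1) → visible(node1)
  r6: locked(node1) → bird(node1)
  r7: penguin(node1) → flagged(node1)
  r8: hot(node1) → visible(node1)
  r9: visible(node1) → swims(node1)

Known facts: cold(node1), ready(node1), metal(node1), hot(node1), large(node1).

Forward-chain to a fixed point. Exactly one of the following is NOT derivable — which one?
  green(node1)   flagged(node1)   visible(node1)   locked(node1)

Round 1: r8 [hot(node1) → visible(node1)]. Adds visible(node1).
Round 2: r9 [visible(node1) → swims(node1)]. Adds swims(node1).
Round 3: r1 [swims(node1) → locked(node1)]. Adds locked(node1).
Round 4: r6 [locked(node1) → bird(node1)]. Adds bird(node1).
Round 5: r4 [bird(node1) ∧ large(node1) → penguin(node1)]. Adds penguin(node1).
Round 6: r7 [penguin(node1) → flagged(node1)]. Adds flagged(node1).
Derived: locked(node1) (round 3), visible(node1) (round 1), flagged(node1) (round 6). green(node1) never appears in any round.

green(node1)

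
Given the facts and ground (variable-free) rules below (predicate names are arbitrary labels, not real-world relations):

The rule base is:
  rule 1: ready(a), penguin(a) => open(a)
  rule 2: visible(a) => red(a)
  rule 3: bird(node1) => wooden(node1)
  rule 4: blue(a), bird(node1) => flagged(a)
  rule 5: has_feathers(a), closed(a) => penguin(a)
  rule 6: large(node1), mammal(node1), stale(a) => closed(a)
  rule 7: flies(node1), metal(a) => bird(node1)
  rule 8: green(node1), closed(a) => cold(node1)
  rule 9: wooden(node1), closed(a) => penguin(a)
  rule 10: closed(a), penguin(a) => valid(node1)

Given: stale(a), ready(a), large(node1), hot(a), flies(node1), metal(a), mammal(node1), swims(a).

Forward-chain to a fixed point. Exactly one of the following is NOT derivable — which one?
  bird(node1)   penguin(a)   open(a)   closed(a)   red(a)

red(a)

Round 1 — rule 6, rule 7, derive closed(a), bird(node1).
Round 2 — rule 3, derive wooden(node1).
Round 3 — rule 9, derive penguin(a).
Round 4 — rule 1, rule 10, derive open(a), valid(node1).
Derived: penguin(a) (round 3), closed(a) (round 1), bird(node1) (round 1), open(a) (round 4). red(a) never appears in any round.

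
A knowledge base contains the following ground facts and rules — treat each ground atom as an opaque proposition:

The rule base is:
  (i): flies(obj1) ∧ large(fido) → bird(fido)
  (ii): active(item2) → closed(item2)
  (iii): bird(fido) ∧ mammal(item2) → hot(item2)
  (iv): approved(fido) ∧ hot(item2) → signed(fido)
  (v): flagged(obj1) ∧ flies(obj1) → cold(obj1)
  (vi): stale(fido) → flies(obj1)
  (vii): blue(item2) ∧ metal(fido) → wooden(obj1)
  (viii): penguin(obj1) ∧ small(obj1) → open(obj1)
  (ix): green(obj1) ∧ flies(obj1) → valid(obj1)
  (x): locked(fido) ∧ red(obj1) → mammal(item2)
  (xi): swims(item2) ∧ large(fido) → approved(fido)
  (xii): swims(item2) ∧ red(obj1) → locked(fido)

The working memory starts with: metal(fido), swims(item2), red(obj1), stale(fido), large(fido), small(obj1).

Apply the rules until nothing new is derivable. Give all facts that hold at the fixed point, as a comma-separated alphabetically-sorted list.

approved(fido), bird(fido), flies(obj1), hot(item2), large(fido), locked(fido), mammal(item2), metal(fido), red(obj1), signed(fido), small(obj1), stale(fido), swims(item2)

Round 1 — (vi), (xi), (xii), derive flies(obj1), approved(fido), locked(fido).
Round 2 — (i), (x), derive bird(fido), mammal(item2).
Round 3 — (iii), derive hot(item2).
Round 4 — (iv), derive signed(fido).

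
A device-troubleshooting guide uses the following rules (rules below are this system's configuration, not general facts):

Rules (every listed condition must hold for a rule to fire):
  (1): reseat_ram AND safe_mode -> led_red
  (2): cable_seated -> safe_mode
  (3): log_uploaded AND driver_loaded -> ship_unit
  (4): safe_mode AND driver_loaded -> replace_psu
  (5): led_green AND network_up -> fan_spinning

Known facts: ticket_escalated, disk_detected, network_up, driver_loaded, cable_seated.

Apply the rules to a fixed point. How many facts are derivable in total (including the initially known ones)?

7

Round 1: (2) [cable_seated -> safe_mode]. New: safe_mode.
Round 2: (4) [safe_mode AND driver_loaded -> replace_psu]. New: replace_psu.
Closure: {cable_seated, disk_detected, driver_loaded, network_up, replace_psu, safe_mode, ticket_escalated} — 7 facts.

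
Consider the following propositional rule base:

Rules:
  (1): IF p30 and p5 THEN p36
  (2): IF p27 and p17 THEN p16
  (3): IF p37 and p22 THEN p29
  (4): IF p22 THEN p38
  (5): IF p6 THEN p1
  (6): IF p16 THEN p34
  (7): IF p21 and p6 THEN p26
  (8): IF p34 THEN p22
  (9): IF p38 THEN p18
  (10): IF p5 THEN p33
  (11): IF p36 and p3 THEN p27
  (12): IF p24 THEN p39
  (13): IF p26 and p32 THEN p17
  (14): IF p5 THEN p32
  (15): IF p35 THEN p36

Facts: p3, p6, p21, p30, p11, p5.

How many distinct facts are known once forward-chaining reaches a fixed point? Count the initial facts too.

18

Round 1 fires (1), (5), (7), (10), (14), giving p36, p1, p26, p33, p32.
Round 2 fires (11), (13), giving p27, p17.
Round 3 fires (2), giving p16.
Round 4 fires (6), giving p34.
Round 5 fires (8), giving p22.
Round 6 fires (4), giving p38.
Round 7 fires (9), giving p18.
Closure: {p1, p11, p16, p17, p18, p21, p22, p26, p27, p3, p30, p32, p33, p34, p36, p38, p5, p6} — 18 facts.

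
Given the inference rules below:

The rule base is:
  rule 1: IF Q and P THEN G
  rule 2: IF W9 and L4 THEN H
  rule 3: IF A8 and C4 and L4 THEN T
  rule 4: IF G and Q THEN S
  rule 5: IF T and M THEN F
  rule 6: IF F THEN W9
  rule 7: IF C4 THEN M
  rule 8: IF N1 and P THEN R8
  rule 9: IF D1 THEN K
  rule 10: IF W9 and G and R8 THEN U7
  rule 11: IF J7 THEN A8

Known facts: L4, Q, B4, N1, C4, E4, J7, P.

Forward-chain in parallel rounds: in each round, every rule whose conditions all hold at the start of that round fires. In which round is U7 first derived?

5

[1] rule 1 [IF Q and P THEN G]; rule 7 [IF C4 THEN M]; rule 8 [IF N1 and P THEN R8]; rule 11 [IF J7 THEN A8]. ⇒ new: G, M, R8, A8.
[2] rule 3 [IF A8 and C4 and L4 THEN T]; rule 4 [IF G and Q THEN S]. ⇒ new: T, S.
[3] rule 5 [IF T and M THEN F]. ⇒ new: F.
[4] rule 6 [IF F THEN W9]. ⇒ new: W9.
[5] rule 2 [IF W9 and L4 THEN H]; rule 10 [IF W9 and G and R8 THEN U7]. ⇒ new: H, U7.
U7 first appears in round 5.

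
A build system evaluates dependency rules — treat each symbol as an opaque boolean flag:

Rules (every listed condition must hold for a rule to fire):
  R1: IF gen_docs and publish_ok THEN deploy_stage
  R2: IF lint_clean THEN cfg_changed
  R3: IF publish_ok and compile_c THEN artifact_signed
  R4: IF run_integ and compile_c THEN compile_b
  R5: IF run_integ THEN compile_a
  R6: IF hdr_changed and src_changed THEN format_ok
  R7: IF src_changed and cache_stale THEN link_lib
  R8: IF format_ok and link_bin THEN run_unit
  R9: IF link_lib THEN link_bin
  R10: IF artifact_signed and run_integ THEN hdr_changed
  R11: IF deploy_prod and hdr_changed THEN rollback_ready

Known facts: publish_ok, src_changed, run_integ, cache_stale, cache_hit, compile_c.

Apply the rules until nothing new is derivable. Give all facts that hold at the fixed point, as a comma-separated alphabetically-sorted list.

artifact_signed, cache_hit, cache_stale, compile_a, compile_b, compile_c, format_ok, hdr_changed, link_bin, link_lib, publish_ok, run_integ, run_unit, src_changed

[1] R3 [IF publish_ok and compile_c THEN artifact_signed]; R4 [IF run_integ and compile_c THEN compile_b]; R5 [IF run_integ THEN compile_a]; R7 [IF src_changed and cache_stale THEN link_lib]. ⇒ new: artifact_signed, compile_b, compile_a, link_lib.
[2] R9 [IF link_lib THEN link_bin]; R10 [IF artifact_signed and run_integ THEN hdr_changed]. ⇒ new: link_bin, hdr_changed.
[3] R6 [IF hdr_changed and src_changed THEN format_ok]. ⇒ new: format_ok.
[4] R8 [IF format_ok and link_bin THEN run_unit]. ⇒ new: run_unit.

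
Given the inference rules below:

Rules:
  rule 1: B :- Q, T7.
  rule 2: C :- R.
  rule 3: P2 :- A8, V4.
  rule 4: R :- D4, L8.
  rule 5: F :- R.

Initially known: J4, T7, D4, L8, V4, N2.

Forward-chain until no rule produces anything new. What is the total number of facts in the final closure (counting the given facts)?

Round 1 fires rule 4, giving R.
Round 2 fires rule 2, rule 5, giving C, F.
Closure: {C, D4, F, J4, L8, N2, R, T7, V4} — 9 facts.

9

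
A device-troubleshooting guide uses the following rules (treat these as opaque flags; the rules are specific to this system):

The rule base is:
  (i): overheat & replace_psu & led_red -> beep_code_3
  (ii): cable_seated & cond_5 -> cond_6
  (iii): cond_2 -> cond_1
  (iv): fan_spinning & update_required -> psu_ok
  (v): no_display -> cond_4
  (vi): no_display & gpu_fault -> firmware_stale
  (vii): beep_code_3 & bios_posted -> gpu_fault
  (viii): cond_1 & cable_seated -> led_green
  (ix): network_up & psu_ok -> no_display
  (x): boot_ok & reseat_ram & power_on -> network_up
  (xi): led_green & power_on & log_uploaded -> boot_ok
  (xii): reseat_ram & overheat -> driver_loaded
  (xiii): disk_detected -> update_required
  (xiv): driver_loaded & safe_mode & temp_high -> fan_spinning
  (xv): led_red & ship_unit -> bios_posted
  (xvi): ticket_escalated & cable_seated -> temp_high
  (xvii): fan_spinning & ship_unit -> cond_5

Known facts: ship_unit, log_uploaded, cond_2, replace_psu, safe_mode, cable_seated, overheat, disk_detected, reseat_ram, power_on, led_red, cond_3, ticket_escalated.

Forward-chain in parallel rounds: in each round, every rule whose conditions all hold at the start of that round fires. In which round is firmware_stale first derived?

Round 1 fires (i), (iii), (xii), (xiii), (xv), (xvi), giving beep_code_3, cond_1, driver_loaded, update_required, bios_posted, temp_high.
Round 2 fires (vii), (viii), (xiv), giving gpu_fault, led_green, fan_spinning.
Round 3 fires (iv), (xi), (xvii), giving psu_ok, boot_ok, cond_5.
Round 4 fires (ii), (x), giving cond_6, network_up.
Round 5 fires (ix), giving no_display.
Round 6 fires (v), (vi), giving cond_4, firmware_stale.
firmware_stale first appears in round 6.

6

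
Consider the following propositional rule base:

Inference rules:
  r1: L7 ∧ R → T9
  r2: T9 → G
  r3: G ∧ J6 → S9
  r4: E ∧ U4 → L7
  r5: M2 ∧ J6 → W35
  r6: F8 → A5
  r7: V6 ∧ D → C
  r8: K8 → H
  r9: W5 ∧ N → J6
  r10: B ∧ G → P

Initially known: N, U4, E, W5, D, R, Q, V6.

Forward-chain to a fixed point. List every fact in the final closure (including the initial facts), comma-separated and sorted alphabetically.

Round 1: r4 [E ∧ U4 → L7]; r7 [V6 ∧ D → C]; r9 [W5 ∧ N → J6]. New: L7, C, J6.
Round 2: r1 [L7 ∧ R → T9]. New: T9.
Round 3: r2 [T9 → G]. New: G.
Round 4: r3 [G ∧ J6 → S9]. New: S9.

C, D, E, G, J6, L7, N, Q, R, S9, T9, U4, V6, W5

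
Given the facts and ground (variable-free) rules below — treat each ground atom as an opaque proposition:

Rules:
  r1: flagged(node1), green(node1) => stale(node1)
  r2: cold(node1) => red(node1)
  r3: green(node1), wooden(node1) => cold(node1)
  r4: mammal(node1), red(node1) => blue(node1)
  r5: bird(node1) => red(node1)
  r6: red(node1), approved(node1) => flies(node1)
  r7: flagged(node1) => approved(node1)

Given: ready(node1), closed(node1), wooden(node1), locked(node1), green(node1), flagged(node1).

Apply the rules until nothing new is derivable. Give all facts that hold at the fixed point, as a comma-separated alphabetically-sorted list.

approved(node1), closed(node1), cold(node1), flagged(node1), flies(node1), green(node1), locked(node1), ready(node1), red(node1), stale(node1), wooden(node1)

[1] r1 [flagged(node1), green(node1) => stale(node1)]; r3 [green(node1), wooden(node1) => cold(node1)]; r7 [flagged(node1) => approved(node1)]. ⇒ new: stale(node1), cold(node1), approved(node1).
[2] r2 [cold(node1) => red(node1)]. ⇒ new: red(node1).
[3] r6 [red(node1), approved(node1) => flies(node1)]. ⇒ new: flies(node1).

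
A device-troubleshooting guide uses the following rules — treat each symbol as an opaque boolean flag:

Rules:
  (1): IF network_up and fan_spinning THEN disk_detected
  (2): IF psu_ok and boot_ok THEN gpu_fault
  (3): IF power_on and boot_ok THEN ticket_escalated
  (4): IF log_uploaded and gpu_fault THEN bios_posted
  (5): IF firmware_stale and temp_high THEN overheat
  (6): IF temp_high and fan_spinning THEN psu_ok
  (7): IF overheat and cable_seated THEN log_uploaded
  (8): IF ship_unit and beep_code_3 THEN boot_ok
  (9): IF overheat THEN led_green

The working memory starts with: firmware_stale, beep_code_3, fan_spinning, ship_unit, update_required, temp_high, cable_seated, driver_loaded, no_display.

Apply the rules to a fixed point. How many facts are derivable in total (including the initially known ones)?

16

Round 1: (5) [IF firmware_stale and temp_high THEN overheat]; (6) [IF temp_high and fan_spinning THEN psu_ok]; (8) [IF ship_unit and beep_code_3 THEN boot_ok]. New: overheat, psu_ok, boot_ok.
Round 2: (2) [IF psu_ok and boot_ok THEN gpu_fault]; (7) [IF overheat and cable_seated THEN log_uploaded]; (9) [IF overheat THEN led_green]. New: gpu_fault, log_uploaded, led_green.
Round 3: (4) [IF log_uploaded and gpu_fault THEN bios_posted]. New: bios_posted.
Closure: {beep_code_3, bios_posted, boot_ok, cable_seated, driver_loaded, fan_spinning, firmware_stale, gpu_fault, led_green, log_uploaded, no_display, overheat, psu_ok, ship_unit, temp_high, update_required} — 16 facts.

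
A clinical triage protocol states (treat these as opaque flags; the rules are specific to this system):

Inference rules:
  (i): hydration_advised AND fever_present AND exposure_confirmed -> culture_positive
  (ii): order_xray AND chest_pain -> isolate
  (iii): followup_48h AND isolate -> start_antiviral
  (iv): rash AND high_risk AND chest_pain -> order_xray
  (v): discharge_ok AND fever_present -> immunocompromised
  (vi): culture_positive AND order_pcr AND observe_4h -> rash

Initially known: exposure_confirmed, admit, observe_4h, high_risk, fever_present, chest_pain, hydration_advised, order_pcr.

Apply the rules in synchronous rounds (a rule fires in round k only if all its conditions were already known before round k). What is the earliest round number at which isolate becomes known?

Round 1 fires (i), giving culture_positive.
Round 2 fires (vi), giving rash.
Round 3 fires (iv), giving order_xray.
Round 4 fires (ii), giving isolate.
isolate first appears in round 4.

4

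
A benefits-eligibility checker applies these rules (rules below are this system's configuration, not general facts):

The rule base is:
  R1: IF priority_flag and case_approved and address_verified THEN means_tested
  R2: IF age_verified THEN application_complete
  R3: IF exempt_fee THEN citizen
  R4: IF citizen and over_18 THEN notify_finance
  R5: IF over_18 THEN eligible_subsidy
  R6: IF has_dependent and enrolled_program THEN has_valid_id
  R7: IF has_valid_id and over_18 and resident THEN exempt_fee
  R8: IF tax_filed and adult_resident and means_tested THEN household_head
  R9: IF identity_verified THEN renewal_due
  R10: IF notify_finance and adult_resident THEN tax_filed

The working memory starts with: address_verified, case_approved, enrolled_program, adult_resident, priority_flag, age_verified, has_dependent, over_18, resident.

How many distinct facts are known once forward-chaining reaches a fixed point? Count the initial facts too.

Round 1 fires R1, R2, R5, R6, giving means_tested, application_complete, eligible_subsidy, has_valid_id.
Round 2 fires R7, giving exempt_fee.
Round 3 fires R3, giving citizen.
Round 4 fires R4, giving notify_finance.
Round 5 fires R10, giving tax_filed.
Round 6 fires R8, giving household_head.
Closure: {address_verified, adult_resident, age_verified, application_complete, case_approved, citizen, eligible_subsidy, enrolled_program, exempt_fee, has_dependent, has_valid_id, household_head, means_tested, notify_finance, over_18, priority_flag, resident, tax_filed} — 18 facts.

18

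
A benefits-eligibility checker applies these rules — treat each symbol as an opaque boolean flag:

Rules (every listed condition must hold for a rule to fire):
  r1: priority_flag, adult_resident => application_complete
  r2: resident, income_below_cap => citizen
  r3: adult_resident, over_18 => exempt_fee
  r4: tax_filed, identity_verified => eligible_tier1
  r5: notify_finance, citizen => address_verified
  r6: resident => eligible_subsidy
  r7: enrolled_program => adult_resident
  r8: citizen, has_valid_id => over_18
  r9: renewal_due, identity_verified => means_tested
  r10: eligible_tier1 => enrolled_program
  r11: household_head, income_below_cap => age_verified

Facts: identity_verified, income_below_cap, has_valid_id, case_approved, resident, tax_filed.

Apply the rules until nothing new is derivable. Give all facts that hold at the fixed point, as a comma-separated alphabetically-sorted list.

adult_resident, case_approved, citizen, eligible_subsidy, eligible_tier1, enrolled_program, exempt_fee, has_valid_id, identity_verified, income_below_cap, over_18, resident, tax_filed

[1] r2 [resident, income_below_cap => citizen]; r4 [tax_filed, identity_verified => eligible_tier1]; r6 [resident => eligible_subsidy]. ⇒ new: citizen, eligible_tier1, eligible_subsidy.
[2] r8 [citizen, has_valid_id => over_18]; r10 [eligible_tier1 => enrolled_program]. ⇒ new: over_18, enrolled_program.
[3] r7 [enrolled_program => adult_resident]. ⇒ new: adult_resident.
[4] r3 [adult_resident, over_18 => exempt_fee]. ⇒ new: exempt_fee.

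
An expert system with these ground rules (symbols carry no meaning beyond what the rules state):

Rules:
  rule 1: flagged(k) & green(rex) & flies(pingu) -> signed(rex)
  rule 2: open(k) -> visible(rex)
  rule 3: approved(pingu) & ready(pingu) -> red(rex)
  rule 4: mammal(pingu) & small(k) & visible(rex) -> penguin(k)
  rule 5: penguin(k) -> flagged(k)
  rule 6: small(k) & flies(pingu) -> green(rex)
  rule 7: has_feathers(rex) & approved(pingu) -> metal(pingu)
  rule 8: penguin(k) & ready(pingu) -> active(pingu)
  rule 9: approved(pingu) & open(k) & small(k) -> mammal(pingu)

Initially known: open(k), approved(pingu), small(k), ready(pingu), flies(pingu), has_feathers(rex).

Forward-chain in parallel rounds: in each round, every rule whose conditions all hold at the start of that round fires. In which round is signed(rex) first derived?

4

[1] rule 2 [open(k) -> visible(rex)]; rule 3 [approved(pingu) & ready(pingu) -> red(rex)]; rule 6 [small(k) & flies(pingu) -> green(rex)]; rule 7 [has_feathers(rex) & approved(pingu) -> metal(pingu)]; rule 9 [approved(pingu) & open(k) & small(k) -> mammal(pingu)]. ⇒ new: visible(rex), red(rex), green(rex), metal(pingu), mammal(pingu).
[2] rule 4 [mammal(pingu) & small(k) & visible(rex) -> penguin(k)]. ⇒ new: penguin(k).
[3] rule 5 [penguin(k) -> flagged(k)]; rule 8 [penguin(k) & ready(pingu) -> active(pingu)]. ⇒ new: flagged(k), active(pingu).
[4] rule 1 [flagged(k) & green(rex) & flies(pingu) -> signed(rex)]. ⇒ new: signed(rex).
signed(rex) first appears in round 4.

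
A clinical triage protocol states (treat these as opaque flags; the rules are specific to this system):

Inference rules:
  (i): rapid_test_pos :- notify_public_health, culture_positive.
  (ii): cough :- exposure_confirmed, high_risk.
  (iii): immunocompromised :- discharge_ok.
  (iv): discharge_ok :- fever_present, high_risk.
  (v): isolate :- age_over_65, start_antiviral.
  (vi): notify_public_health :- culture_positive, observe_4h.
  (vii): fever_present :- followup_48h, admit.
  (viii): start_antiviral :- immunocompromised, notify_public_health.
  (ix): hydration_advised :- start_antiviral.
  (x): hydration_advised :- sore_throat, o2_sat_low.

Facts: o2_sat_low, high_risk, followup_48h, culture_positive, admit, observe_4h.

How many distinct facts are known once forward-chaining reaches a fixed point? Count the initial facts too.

13

Round 1: (vi) [notify_public_health :- culture_positive, observe_4h.]; (vii) [fever_present :- followup_48h, admit.]. Adds notify_public_health, fever_present.
Round 2: (i) [rapid_test_pos :- notify_public_health, culture_positive.]; (iv) [discharge_ok :- fever_present, high_risk.]. Adds rapid_test_pos, discharge_ok.
Round 3: (iii) [immunocompromised :- discharge_ok.]. Adds immunocompromised.
Round 4: (viii) [start_antiviral :- immunocompromised, notify_public_health.]. Adds start_antiviral.
Round 5: (ix) [hydration_advised :- start_antiviral.]. Adds hydration_advised.
Closure: {admit, culture_positive, discharge_ok, fever_present, followup_48h, high_risk, hydration_advised, immunocompromised, notify_public_health, o2_sat_low, observe_4h, rapid_test_pos, start_antiviral} — 13 facts.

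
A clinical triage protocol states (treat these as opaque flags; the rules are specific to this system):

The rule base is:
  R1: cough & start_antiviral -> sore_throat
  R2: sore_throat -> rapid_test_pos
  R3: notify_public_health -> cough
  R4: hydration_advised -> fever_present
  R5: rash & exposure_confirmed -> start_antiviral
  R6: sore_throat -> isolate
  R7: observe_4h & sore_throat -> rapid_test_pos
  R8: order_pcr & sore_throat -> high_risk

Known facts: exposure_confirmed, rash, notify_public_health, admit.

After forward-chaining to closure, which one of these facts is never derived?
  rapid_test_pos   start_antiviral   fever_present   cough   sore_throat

fever_present

Round 1: R3 [notify_public_health -> cough]; R5 [rash & exposure_confirmed -> start_antiviral]. Adds cough, start_antiviral.
Round 2: R1 [cough & start_antiviral -> sore_throat]. Adds sore_throat.
Round 3: R2 [sore_throat -> rapid_test_pos]; R6 [sore_throat -> isolate]. Adds rapid_test_pos, isolate.
Derived: cough (round 1), rapid_test_pos (round 3), sore_throat (round 2), start_antiviral (round 1). fever_present never appears in any round.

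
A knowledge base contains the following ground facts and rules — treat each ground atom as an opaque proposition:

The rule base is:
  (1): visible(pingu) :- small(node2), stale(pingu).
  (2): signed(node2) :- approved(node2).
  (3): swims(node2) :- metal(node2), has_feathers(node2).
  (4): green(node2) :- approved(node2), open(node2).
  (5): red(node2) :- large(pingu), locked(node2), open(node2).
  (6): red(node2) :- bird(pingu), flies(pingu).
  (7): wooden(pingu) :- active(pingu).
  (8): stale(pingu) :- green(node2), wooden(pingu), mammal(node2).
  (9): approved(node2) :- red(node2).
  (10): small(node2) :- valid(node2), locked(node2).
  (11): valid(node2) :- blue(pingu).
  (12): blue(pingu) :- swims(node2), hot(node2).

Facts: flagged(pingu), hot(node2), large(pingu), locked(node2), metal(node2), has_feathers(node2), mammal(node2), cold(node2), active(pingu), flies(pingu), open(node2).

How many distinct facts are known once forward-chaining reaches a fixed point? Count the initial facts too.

22

Round 1 — (3), (5), (7), derive swims(node2), red(node2), wooden(pingu).
Round 2 — (9), (12), derive approved(node2), blue(pingu).
Round 3 — (2), (4), (11), derive signed(node2), green(node2), valid(node2).
Round 4 — (8), (10), derive stale(pingu), small(node2).
Round 5 — (1), derive visible(pingu).
Closure: {active(pingu), approved(node2), blue(pingu), cold(node2), flagged(pingu), flies(pingu), green(node2), has_feathers(node2), hot(node2), large(pingu), locked(node2), mammal(node2), metal(node2), open(node2), red(node2), signed(node2), small(node2), stale(pingu), swims(node2), valid(node2), visible(pingu), wooden(pingu)} — 22 facts.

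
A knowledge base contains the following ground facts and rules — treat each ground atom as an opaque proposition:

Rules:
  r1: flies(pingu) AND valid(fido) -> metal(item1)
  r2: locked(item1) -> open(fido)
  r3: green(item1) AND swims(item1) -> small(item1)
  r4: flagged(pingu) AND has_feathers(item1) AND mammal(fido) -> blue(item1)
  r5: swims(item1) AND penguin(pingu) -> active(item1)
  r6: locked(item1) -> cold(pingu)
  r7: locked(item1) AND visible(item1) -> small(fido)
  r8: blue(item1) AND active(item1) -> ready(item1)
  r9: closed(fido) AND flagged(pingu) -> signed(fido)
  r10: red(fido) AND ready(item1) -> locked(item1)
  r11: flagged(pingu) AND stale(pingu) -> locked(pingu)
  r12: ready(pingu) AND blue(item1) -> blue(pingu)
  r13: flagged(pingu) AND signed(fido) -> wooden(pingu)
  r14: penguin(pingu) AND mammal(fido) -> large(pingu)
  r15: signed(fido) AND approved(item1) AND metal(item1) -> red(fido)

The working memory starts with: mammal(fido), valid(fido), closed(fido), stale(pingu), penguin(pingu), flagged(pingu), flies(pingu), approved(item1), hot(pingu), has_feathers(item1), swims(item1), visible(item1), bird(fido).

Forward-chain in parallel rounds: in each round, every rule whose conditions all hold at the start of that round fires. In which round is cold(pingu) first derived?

4

[1] r1 [flies(pingu) AND valid(fido) -> metal(item1)]; r4 [flagged(pingu) AND has_feathers(item1) AND mammal(fido) -> blue(item1)]; r5 [swims(item1) AND penguin(pingu) -> active(item1)]; r9 [closed(fido) AND flagged(pingu) -> signed(fido)]; r11 [flagged(pingu) AND stale(pingu) -> locked(pingu)]; r14 [penguin(pingu) AND mammal(fido) -> large(pingu)]. ⇒ new: metal(item1), blue(item1), active(item1), signed(fido), locked(pingu), large(pingu).
[2] r8 [blue(item1) AND active(item1) -> ready(item1)]; r13 [flagged(pingu) AND signed(fido) -> wooden(pingu)]; r15 [signed(fido) AND approved(item1) AND metal(item1) -> red(fido)]. ⇒ new: ready(item1), wooden(pingu), red(fido).
[3] r10 [red(fido) AND ready(item1) -> locked(item1)]. ⇒ new: locked(item1).
[4] r2 [locked(item1) -> open(fido)]; r6 [locked(item1) -> cold(pingu)]; r7 [locked(item1) AND visible(item1) -> small(fido)]. ⇒ new: open(fido), cold(pingu), small(fido).
cold(pingu) first appears in round 4.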